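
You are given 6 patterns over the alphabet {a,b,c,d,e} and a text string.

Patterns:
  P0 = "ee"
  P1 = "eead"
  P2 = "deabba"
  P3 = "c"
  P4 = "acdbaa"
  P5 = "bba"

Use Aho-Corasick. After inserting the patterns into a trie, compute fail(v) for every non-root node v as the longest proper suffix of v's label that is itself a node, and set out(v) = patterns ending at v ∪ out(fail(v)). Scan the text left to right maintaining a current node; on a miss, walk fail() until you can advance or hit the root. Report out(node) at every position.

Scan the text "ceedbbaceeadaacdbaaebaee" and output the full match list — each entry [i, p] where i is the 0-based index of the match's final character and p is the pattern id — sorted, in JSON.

Construct AC machine:
Trie (insert patterns):
  n0 'ε': a→12 b→18 c→11 d→5 e→1
  n1 'e': e→2
  n2 'ee': a→3  [P0 ends]
  n3 'eea': d→4
  n4 'eead': ·  [P1 ends]
  n5 'd': e→6
  n6 'de': a→7
  n7 'dea': b→8
  n8 'deab': b→9
  n9 'deabb': a→10
  n10 'deabba': ·  [P2 ends]
  n11 'c': ·  [P3 ends]
  n12 'a': c→13
  n13 'ac': d→14
  n14 'acd': b→15
  n15 'acdb': a→16
  n16 'acdba': a→17
  n17 'acdbaa': ·  [P4 ends]
  n18 'b': b→19
  n19 'bb': a→20
  n20 'bba': ·  [P5 ends]

Failure links (BFS by depth):
  n1('e'): parent n0 fail=0; on 'e' 0 → fail=0;  out ∅∪∅=∅
  n5('d'): parent n0 fail=0; on 'd' 0 → fail=0;  out ∅∪∅=∅
  n11('c'): parent n0 fail=0; on 'c' 0 → fail=0;  out {3}∪∅={3}
  n12('a'): parent n0 fail=0; on 'a' 0 → fail=0;  out ∅∪∅=∅
  n18('b'): parent n0 fail=0; on 'b' 0 → fail=0;  out ∅∪∅=∅
  n2('ee'): parent n1 fail=0; on 'e' 0 → fail=1;  out {0}∪∅={0}
  n6('de'): parent n5 fail=0; on 'e' 0 → fail=1;  out ∅∪∅=∅
  n13('ac'): parent n12 fail=0; on 'c' 0 → fail=11;  out ∅∪{3}={3}
  n19('bb'): parent n18 fail=0; on 'b' 0 → fail=18;  out ∅∪∅=∅
  n3('eea'): parent n2 fail=1; on 'a' 1→0 → fail=12;  out ∅∪∅=∅
  n7('dea'): parent n6 fail=1; on 'a' 1→0 → fail=12;  out ∅∪∅=∅
  n14('acd'): parent n13 fail=11; on 'd' 11→0 → fail=5;  out ∅∪∅=∅
  n20('bba'): parent n19 fail=18; on 'a' 18→0 → fail=12;  out {5}∪∅={5}
  n4('eead'): parent n3 fail=12; on 'd' 12→0 → fail=5;  out {1}∪∅={1}
  n8('deab'): parent n7 fail=12; on 'b' 12→0 → fail=18;  out ∅∪∅=∅
  n15('acdb'): parent n14 fail=5; on 'b' 5→0 → fail=18;  out ∅∪∅=∅
  n9('deabb'): parent n8 fail=18; on 'b' 18 → fail=19;  out ∅∪∅=∅
  n16('acdba'): parent n15 fail=18; on 'a' 18→0 → fail=12;  out ∅∪∅=∅
  n10('deabba'): parent n9 fail=19; on 'a' 19 → fail=20;  out {2}∪{5}={2,5}
  n17('acdbaa'): parent n16 fail=12; on 'a' 12→0 → fail=12;  out {4}∪∅={4}

Text stream:
pos 0 'c': at 11  ** P3@[0:0]
pos 1 'e': at 1 ·f
pos 2 'e': at 2  ** P0@[1:2]
pos 3 'd': at 5 ·f
pos 4 'b': at 18 ·f
pos 5 'b': at 19
pos 6 'a': at 20  ** P5@[4:6]
pos 7 'c': at 13 ·f  ** P3@[7:7]
pos 8 'e': at 1 ·f
pos 9 'e': at 2  ** P0@[8:9]
pos 10 'a': at 3
pos 11 'd': at 4  ** P1@[8:11]
pos 12 'a': at 12 ·f
pos 13 'a': at 12 ·f
pos 14 'c': at 13  ** P3@[14:14]
pos 15 'd': at 14
pos 16 'b': at 15
pos 17 'a': at 16
pos 18 'a': at 17  ** P4@[13:18]
pos 19 'e': at 1 ·f
pos 20 'b': at 18 ·f
pos 21 'a': at 12 ·f
pos 22 'e': at 1 ·f
pos 23 'e': at 2  ** P0@[22:23]

All matches (sorted): [[0,3],[2,0],[6,5],[7,3],[9,0],[11,1],[14,3],[18,4],[23,0]]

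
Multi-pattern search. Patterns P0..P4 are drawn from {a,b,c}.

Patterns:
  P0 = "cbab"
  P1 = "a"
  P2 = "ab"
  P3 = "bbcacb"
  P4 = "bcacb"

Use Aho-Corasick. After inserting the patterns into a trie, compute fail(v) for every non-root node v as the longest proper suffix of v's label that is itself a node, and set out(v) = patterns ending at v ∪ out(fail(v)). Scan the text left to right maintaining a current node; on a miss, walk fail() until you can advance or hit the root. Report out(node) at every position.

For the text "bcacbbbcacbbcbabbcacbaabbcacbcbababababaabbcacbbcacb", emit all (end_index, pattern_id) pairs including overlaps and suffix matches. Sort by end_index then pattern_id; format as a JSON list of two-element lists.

Construct AC machine:
Trie nodes:
  n0 'ε': a→5 b→7 c→1
  n1 'c': b→2
  n2 'cb': a→3
  n3 'cba': b→4
  n4 'cbab': ·  ←P0
  n5 'a': b→6  ←P1
  n6 'ab': ·  ←P2
  n7 'b': b→8 c→13
  n8 'bb': c→9
  n9 'bbc': a→10
  n10 'bbca': c→11
  n11 'bbcac': b→12
  n12 'bbcacb': ·  ←P3
  n13 'bc': a→14
  n14 'bca': c→15
  n15 'bcac': b→16
  n16 'bcacb': ·  ←P4

BFS fail/out derivation:
  n1('c'): parent n0 fail=0; on 'c' 0 → fail=0;  out ∅∪∅=∅
  n5('a'): parent n0 fail=0; on 'a' 0 → fail=0;  out {1}∪∅={1}
  n7('b'): parent n0 fail=0; on 'b' 0 → fail=0;  out ∅∪∅=∅
  n2('cb'): parent n1 fail=0; on 'b' 0 → fail=7;  out ∅∪∅=∅
  n6('ab'): parent n5 fail=0; on 'b' 0 → fail=7;  out {2}∪∅={2}
  n8('bb'): parent n7 fail=0; on 'b' 0 → fail=7;  out ∅∪∅=∅
  n13('bc'): parent n7 fail=0; on 'c' 0 → fail=1;  out ∅∪∅=∅
  n3('cba'): parent n2 fail=7; on 'a' 7→0 → fail=5;  out ∅∪{1}={1}
  n9('bbc'): parent n8 fail=7; on 'c' 7 → fail=13;  out ∅∪∅=∅
  n14('bca'): parent n13 fail=1; on 'a' 1→0 → fail=5;  out ∅∪{1}={1}
  n4('cbab'): parent n3 fail=5; on 'b' 5 → fail=6;  out {0}∪{2}={0,2}
  n10('bbca'): parent n9 fail=13; on 'a' 13 → fail=14;  out ∅∪{1}={1}
  n15('bcac'): parent n14 fail=5; on 'c' 5→0 → fail=1;  out ∅∪∅=∅
  n11('bbcac'): parent n10 fail=14; on 'c' 14 → fail=15;  out ∅∪∅=∅
  n16('bcacb'): parent n15 fail=1; on 'b' 1 → fail=2;  out {4}∪∅={4}
  n12('bbcacb'): parent n11 fail=15; on 'b' 15 → fail=16;  out {3}∪{4}={3,4}

Scan:
[0] read 'b'  n0⇒n7
[1] read 'c'  n7⇒n13
[2] read 'a'  n13⇒n14  emit P1@[2:2]
[3] read 'c'  n14⇒n15
[4] read 'b'  n15⇒n16  emit P4@[0:4]
[5] read 'b'  n16⇒n8 ·f
[6] read 'b'  n8⇒n8 ·f
[7] read 'c'  n8⇒n9
[8] read 'a'  n9⇒n10  emit P1@[8:8]
[9] read 'c'  n10⇒n11
[10] read 'b'  n11⇒n12  emit P3@[5:10],P4@[6:10]
[11] read 'b'  n12⇒n8 ·f
[12] read 'c'  n8⇒n9
[13] read 'b'  n9⇒n2 ·f
[14] read 'a'  n2⇒n3  emit P1@[14:14]
[15] read 'b'  n3⇒n4  emit P0@[12:15],P2@[14:15]
[16] read 'b'  n4⇒n8 ·f
[17] read 'c'  n8⇒n9
[18] read 'a'  n9⇒n10  emit P1@[18:18]
[19] read 'c'  n10⇒n11
[20] read 'b'  n11⇒n12  emit P3@[15:20],P4@[16:20]
[21] read 'a'  n12⇒n3 ·f  emit P1@[21:21]
[22] read 'a'  n3⇒n5 ·f  emit P1@[22:22]
[23] read 'b'  n5⇒n6  emit P2@[22:23]
[24] read 'b'  n6⇒n8 ·f
[25] read 'c'  n8⇒n9
[26] read 'a'  n9⇒n10  emit P1@[26:26]
[27] read 'c'  n10⇒n11
[28] read 'b'  n11⇒n12  emit P3@[23:28],P4@[24:28]
[29] read 'c'  n12⇒n13 ·f
[30] read 'b'  n13⇒n2 ·f
[31] read 'a'  n2⇒n3  emit P1@[31:31]
[32] read 'b'  n3⇒n4  emit P0@[29:32],P2@[31:32]
[33] read 'a'  n4⇒n5 ·f  emit P1@[33:33]
[34] read 'b'  n5⇒n6  emit P2@[33:34]
[35] read 'a'  n6⇒n5 ·f  emit P1@[35:35]
[36] read 'b'  n5⇒n6  emit P2@[35:36]
[37] read 'a'  n6⇒n5 ·f  emit P1@[37:37]
[38] read 'b'  n5⇒n6  emit P2@[37:38]
[39] read 'a'  n6⇒n5 ·f  emit P1@[39:39]
[40] read 'a'  n5⇒n5 ·f  emit P1@[40:40]
[41] read 'b'  n5⇒n6  emit P2@[40:41]
[42] read 'b'  n6⇒n8 ·f
[43] read 'c'  n8⇒n9
[44] read 'a'  n9⇒n10  emit P1@[44:44]
[45] read 'c'  n10⇒n11
[46] read 'b'  n11⇒n12  emit P3@[41:46],P4@[42:46]
[47] read 'b'  n12⇒n8 ·f
[48] read 'c'  n8⇒n9
[49] read 'a'  n9⇒n10  emit P1@[49:49]
[50] read 'c'  n10⇒n11
[51] read 'b'  n11⇒n12  emit P3@[46:51],P4@[47:51]

Result: [[2,1],[4,4],[8,1],[10,3],[10,4],[14,1],[15,0],[15,2],[18,1],[20,3],[20,4],[21,1],[22,1],[23,2],[26,1],[28,3],[28,4],[31,1],[32,0],[32,2],[33,1],[34,2],[35,1],[36,2],[37,1],[38,2],[39,1],[40,1],[41,2],[44,1],[46,3],[46,4],[49,1],[51,3],[51,4]]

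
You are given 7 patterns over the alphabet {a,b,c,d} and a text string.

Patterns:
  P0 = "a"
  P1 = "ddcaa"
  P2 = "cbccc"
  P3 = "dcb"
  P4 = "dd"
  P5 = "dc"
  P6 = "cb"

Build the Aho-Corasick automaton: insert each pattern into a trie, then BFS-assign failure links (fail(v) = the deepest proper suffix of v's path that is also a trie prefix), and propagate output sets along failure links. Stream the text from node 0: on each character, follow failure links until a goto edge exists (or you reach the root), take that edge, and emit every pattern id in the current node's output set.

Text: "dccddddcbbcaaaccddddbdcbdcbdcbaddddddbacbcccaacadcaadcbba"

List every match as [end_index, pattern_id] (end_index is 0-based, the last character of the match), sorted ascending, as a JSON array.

Build automaton:
Trie (insert patterns):
  0='ε' goto a→1 c→7 d→2
  1='a' goto ·  ←P0
  2='d' goto c→12 d→3
  3='dd' goto c→4  ←P4
  4='ddc' goto a→5
  5='ddca' goto a→6
  6='ddcaa' goto ·  ←P1
  7='c' goto b→8
  8='cb' goto c→9  ←P6
  9='cbc' goto c→10
  10='cbcc' goto c→11
  11='cbccc' goto ·  ←P2
  12='dc' goto b→13  ←P5
  13='dcb' goto ·  ←P3

Failure links (BFS by depth):
  n1('a'): parent n0 fail=0; on 'a' 0 → fail=0;  out {0}∪∅={0}
  n2('d'): parent n0 fail=0; on 'd' 0 → fail=0;  out ∅∪∅=∅
  n7('c'): parent n0 fail=0; on 'c' 0 → fail=0;  out ∅∪∅=∅
  n3('dd'): parent n2 fail=0; on 'd' 0 → fail=2;  out {4}∪∅={4}
  n8('cb'): parent n7 fail=0; on 'b' 0 → fail=0;  out {6}∪∅={6}
  n12('dc'): parent n2 fail=0; on 'c' 0 → fail=7;  out {5}∪∅={5}
  n4('ddc'): parent n3 fail=2; on 'c' 2 → fail=12;  out ∅∪{5}={5}
  n9('cbc'): parent n8 fail=0; on 'c' 0 → fail=7;  out ∅∪∅=∅
  n13('dcb'): parent n12 fail=7; on 'b' 7 → fail=8;  out {3}∪{6}={3,6}
  n5('ddca'): parent n4 fail=12; on 'a' 12→7→0 → fail=1;  out ∅∪{0}={0}
  n10('cbcc'): parent n9 fail=7; on 'c' 7→0 → fail=7;  out ∅∪∅=∅
  n6('ddcaa'): parent n5 fail=1; on 'a' 1→0 → fail=1;  out {1}∪{0}={0,1}
  n11('cbccc'): parent n10 fail=7; on 'c' 7→0 → fail=7;  out {2}∪∅={2}

Run:
i=0 'd': node 0→2
i=1 'c': node 2→12  ** P5@[0:1]
i=2 'c': node 12→7 ·f
i=3 'd': node 7→2 ·f
i=4 'd': node 2→3  ** P4@[3:4]
i=5 'd': node 3→3 ·f  ** P4@[4:5]
i=6 'd': node 3→3 ·f  ** P4@[5:6]
i=7 'c': node 3→4  ** P5@[6:7]
i=8 'b': node 4→13 ·f  ** P3@[6:8],P6@[7:8]
i=9 'b': node 13→0 ·f
i=10 'c': node 0→7
i=11 'a': node 7→1 ·f  ** P0@[11:11]
i=12 'a': node 1→1 ·f  ** P0@[12:12]
i=13 'a': node 1→1 ·f  ** P0@[13:13]
i=14 'c': node 1→7 ·f
i=15 'c': node 7→7 ·f
i=16 'd': node 7→2 ·f
i=17 'd': node 2→3  ** P4@[16:17]
i=18 'd': node 3→3 ·f  ** P4@[17:18]
i=19 'd': node 3→3 ·f  ** P4@[18:19]
i=20 'b': node 3→0 ·f
i=21 'd': node 0→2
i=22 'c': node 2→12  ** P5@[21:22]
i=23 'b': node 12→13  ** P3@[21:23],P6@[22:23]
i=24 'd': node 13→2 ·f
i=25 'c': node 2→12  ** P5@[24:25]
i=26 'b': node 12→13  ** P3@[24:26],P6@[25:26]
i=27 'd': node 13→2 ·f
i=28 'c': node 2→12  ** P5@[27:28]
i=29 'b': node 12→13  ** P3@[27:29],P6@[28:29]
i=30 'a': node 13→1 ·f  ** P0@[30:30]
i=31 'd': node 1→2 ·f
i=32 'd': node 2→3  ** P4@[31:32]
i=33 'd': node 3→3 ·f  ** P4@[32:33]
i=34 'd': node 3→3 ·f  ** P4@[33:34]
i=35 'd': node 3→3 ·f  ** P4@[34:35]
i=36 'd': node 3→3 ·f  ** P4@[35:36]
i=37 'b': node 3→0 ·f
i=38 'a': node 0→1  ** P0@[38:38]
i=39 'c': node 1→7 ·f
i=40 'b': node 7→8  ** P6@[39:40]
i=41 'c': node 8→9
i=42 'c': node 9→10
i=43 'c': node 10→11  ** P2@[39:43]
i=44 'a': node 11→1 ·f  ** P0@[44:44]
i=45 'a': node 1→1 ·f  ** P0@[45:45]
i=46 'c': node 1→7 ·f
i=47 'a': node 7→1 ·f  ** P0@[47:47]
i=48 'd': node 1→2 ·f
i=49 'c': node 2→12  ** P5@[48:49]
i=50 'a': node 12→1 ·f  ** P0@[50:50]
i=51 'a': node 1→1 ·f  ** P0@[51:51]
i=52 'd': node 1→2 ·f
i=53 'c': node 2→12  ** P5@[52:53]
i=54 'b': node 12→13  ** P3@[52:54],P6@[53:54]
i=55 'b': node 13→0 ·f
i=56 'a': node 0→1  ** P0@[56:56]

Result: [[1,5],[4,4],[5,4],[6,4],[7,5],[8,3],[8,6],[11,0],[12,0],[13,0],[17,4],[18,4],[19,4],[22,5],[23,3],[23,6],[25,5],[26,3],[26,6],[28,5],[29,3],[29,6],[30,0],[32,4],[33,4],[34,4],[35,4],[36,4],[38,0],[40,6],[43,2],[44,0],[45,0],[47,0],[49,5],[50,0],[51,0],[53,5],[54,3],[54,6],[56,0]]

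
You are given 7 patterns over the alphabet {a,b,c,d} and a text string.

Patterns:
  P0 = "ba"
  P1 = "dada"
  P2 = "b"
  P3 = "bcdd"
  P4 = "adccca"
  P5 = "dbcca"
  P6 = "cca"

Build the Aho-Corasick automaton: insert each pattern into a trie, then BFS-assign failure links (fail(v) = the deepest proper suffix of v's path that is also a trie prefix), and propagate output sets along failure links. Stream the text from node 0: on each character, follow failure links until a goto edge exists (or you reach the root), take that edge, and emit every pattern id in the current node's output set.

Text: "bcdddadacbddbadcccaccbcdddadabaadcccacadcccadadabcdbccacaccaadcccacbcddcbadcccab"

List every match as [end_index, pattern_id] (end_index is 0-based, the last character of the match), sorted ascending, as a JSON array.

Construct AC machine:
Trie (insert patterns):
  0='ε' goto a→10 b→1 c→20 d→3
  1='b' goto a→2 c→7  [P2 ends]
  2='ba' goto ·  [P0 ends]
  3='d' goto a→4 b→16
  4='da' goto d→5
  5='dad' goto a→6
  6='dada' goto ·  [P1 ends]
  7='bc' goto d→8
  8='bcd' goto d→9
  9='bcdd' goto ·  [P3 ends]
  10='a' goto d→11
  11='ad' goto c→12
  12='adc' goto c→13
  13='adcc' goto c→14
  14='adccc' goto a→15
  15='adccca' goto ·  [P4 ends]
  16='db' goto c→17
  17='dbc' goto c→18
  18='dbcc' goto a→19
  19='dbcca' goto ·  [P5 ends]
  20='c' goto c→21
  21='cc' goto a→22
  22='cca' goto ·  [P6 ends]

BFS fail/out derivation:
  n1('b'): parent n0 fail=0; on 'b' 0 → fail=0;  out {2}∪∅={2}
  n3('d'): parent n0 fail=0; on 'd' 0 → fail=0;  out ∅∪∅=∅
  n10('a'): parent n0 fail=0; on 'a' 0 → fail=0;  out ∅∪∅=∅
  n20('c'): parent n0 fail=0; on 'c' 0 → fail=0;  out ∅∪∅=∅
  n2('ba'): parent n1 fail=0; on 'a' 0 → fail=10;  out {0}∪∅={0}
  n4('da'): parent n3 fail=0; on 'a' 0 → fail=10;  out ∅∪∅=∅
  n7('bc'): parent n1 fail=0; on 'c' 0 → fail=20;  out ∅∪∅=∅
  n11('ad'): parent n10 fail=0; on 'd' 0 → fail=3;  out ∅∪∅=∅
  n16('db'): parent n3 fail=0; on 'b' 0 → fail=1;  out ∅∪{2}={2}
  n21('cc'): parent n20 fail=0; on 'c' 0 → fail=20;  out ∅∪∅=∅
  n5('dad'): parent n4 fail=10; on 'd' 10 → fail=11;  out ∅∪∅=∅
  n8('bcd'): parent n7 fail=20; on 'd' 20→0 → fail=3;  out ∅∪∅=∅
  n12('adc'): parent n11 fail=3; on 'c' 3→0 → fail=20;  out ∅∪∅=∅
  n17('dbc'): parent n16 fail=1; on 'c' 1 → fail=7;  out ∅∪∅=∅
  n22('cca'): parent n21 fail=20; on 'a' 20→0 → fail=10;  out {6}∪∅={6}
  n6('dada'): parent n5 fail=11; on 'a' 11→3 → fail=4;  out {1}∪∅={1}
  n9('bcdd'): parent n8 fail=3; on 'd' 3→0 → fail=3;  out {3}∪∅={3}
  n13('adcc'): parent n12 fail=20; on 'c' 20 → fail=21;  out ∅∪∅=∅
  n18('dbcc'): parent n17 fail=7; on 'c' 7→20 → fail=21;  out ∅∪∅=∅
  n14('adccc'): parent n13 fail=21; on 'c' 21→20 → fail=21;  out ∅∪∅=∅
  n19('dbcca'): parent n18 fail=21; on 'a' 21 → fail=22;  out {5}∪{6}={5,6}
  n15('adccca'): parent n14 fail=21; on 'a' 21 → fail=22;  out {4}∪{6}={4,6}

Scan:
pos 0 'b': at 1  emit P2@[0:0]
pos 1 'c': at 7
pos 2 'd': at 8
pos 3 'd': at 9  emit P3@[0:3]
pos 4 'd': at 3 (fail-walked)
pos 5 'a': at 4
pos 6 'd': at 5
pos 7 'a': at 6  emit P1@[4:7]
pos 8 'c': at 20 (fail-walked)
pos 9 'b': at 1 (fail-walked)  emit P2@[9:9]
pos 10 'd': at 3 (fail-walked)
pos 11 'd': at 3 (fail-walked)
pos 12 'b': at 16  emit P2@[12:12]
pos 13 'a': at 2 (fail-walked)  emit P0@[12:13]
pos 14 'd': at 11 (fail-walked)
pos 15 'c': at 12
pos 16 'c': at 13
pos 17 'c': at 14
pos 18 'a': at 15  emit P4@[13:18],P6@[16:18]
pos 19 'c': at 20 (fail-walked)
pos 20 'c': at 21
pos 21 'b': at 1 (fail-walked)  emit P2@[21:21]
pos 22 'c': at 7
pos 23 'd': at 8
pos 24 'd': at 9  emit P3@[21:24]
pos 25 'd': at 3 (fail-walked)
pos 26 'a': at 4
pos 27 'd': at 5
pos 28 'a': at 6  emit P1@[25:28]
pos 29 'b': at 1 (fail-walked)  emit P2@[29:29]
pos 30 'a': at 2  emit P0@[29:30]
pos 31 'a': at 10 (fail-walked)
pos 32 'd': at 11
pos 33 'c': at 12
pos 34 'c': at 13
pos 35 'c': at 14
pos 36 'a': at 15  emit P4@[31:36],P6@[34:36]
pos 37 'c': at 20 (fail-walked)
pos 38 'a': at 10 (fail-walked)
pos 39 'd': at 11
pos 40 'c': at 12
pos 41 'c': at 13
pos 42 'c': at 14
pos 43 'a': at 15  emit P4@[38:43],P6@[41:43]
pos 44 'd': at 11 (fail-walked)
pos 45 'a': at 4 (fail-walked)
pos 46 'd': at 5
pos 47 'a': at 6  emit P1@[44:47]
pos 48 'b': at 1 (fail-walked)  emit P2@[48:48]
pos 49 'c': at 7
pos 50 'd': at 8
pos 51 'b': at 16 (fail-walked)  emit P2@[51:51]
pos 52 'c': at 17
pos 53 'c': at 18
pos 54 'a': at 19  emit P5@[50:54],P6@[52:54]
pos 55 'c': at 20 (fail-walked)
pos 56 'a': at 10 (fail-walked)
pos 57 'c': at 20 (fail-walked)
pos 58 'c': at 21
pos 59 'a': at 22  emit P6@[57:59]
pos 60 'a': at 10 (fail-walked)
pos 61 'd': at 11
pos 62 'c': at 12
pos 63 'c': at 13
pos 64 'c': at 14
pos 65 'a': at 15  emit P4@[60:65],P6@[63:65]
pos 66 'c': at 20 (fail-walked)
pos 67 'b': at 1 (fail-walked)  emit P2@[67:67]
pos 68 'c': at 7
pos 69 'd': at 8
pos 70 'd': at 9  emit P3@[67:70]
pos 71 'c': at 20 (fail-walked)
pos 72 'b': at 1 (fail-walked)  emit P2@[72:72]
pos 73 'a': at 2  emit P0@[72:73]
pos 74 'd': at 11 (fail-walked)
pos 75 'c': at 12
pos 76 'c': at 13
pos 77 'c': at 14
pos 78 'a': at 15  emit P4@[73:78],P6@[76:78]
pos 79 'b': at 1 (fail-walked)  emit P2@[79:79]

Result: [[0,2],[3,3],[7,1],[9,2],[12,2],[13,0],[18,4],[18,6],[21,2],[24,3],[28,1],[29,2],[30,0],[36,4],[36,6],[43,4],[43,6],[47,1],[48,2],[51,2],[54,5],[54,6],[59,6],[65,4],[65,6],[67,2],[70,3],[72,2],[73,0],[78,4],[78,6],[79,2]]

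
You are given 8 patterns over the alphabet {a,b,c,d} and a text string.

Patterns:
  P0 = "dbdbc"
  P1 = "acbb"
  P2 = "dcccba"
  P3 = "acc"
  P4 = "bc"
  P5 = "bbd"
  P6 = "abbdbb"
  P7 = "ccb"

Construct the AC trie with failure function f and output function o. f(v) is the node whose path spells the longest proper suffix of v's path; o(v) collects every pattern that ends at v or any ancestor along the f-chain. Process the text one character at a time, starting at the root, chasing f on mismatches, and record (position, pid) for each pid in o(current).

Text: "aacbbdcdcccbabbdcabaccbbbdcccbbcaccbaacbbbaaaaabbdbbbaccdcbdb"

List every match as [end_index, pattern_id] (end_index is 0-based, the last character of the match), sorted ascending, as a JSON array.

Build:
Trie nodes:
  0='ε' goto a→6 b→16 c→25 d→1
  1='d' goto b→2 c→10
  2='db' goto d→3
  3='dbd' goto b→4
  4='dbdb' goto c→5
  5='dbdbc' goto ·  [P0 ends]
  6='a' goto b→20 c→7
  7='ac' goto b→8 c→15
  8='acb' goto b→9
  9='acbb' goto ·  [P1 ends]
  10='dc' goto c→11
  11='dcc' goto c→12
  12='dccc' goto b→13
  13='dcccb' goto a→14
  14='dcccba' goto ·  [P2 ends]
  15='acc' goto ·  [P3 ends]
  16='b' goto b→18 c→17
  17='bc' goto ·  [P4 ends]
  18='bb' goto d→19
  19='bbd' goto ·  [P5 ends]
  20='ab' goto b→21
  21='abb' goto d→22
  22='abbd' goto b→23
  23='abbdb' goto b→24
  24='abbdbb' goto ·  [P6 ends]
  25='c' goto c→26
  26='cc' goto b→27
  27='ccb' goto ·  [P7 ends]

BFS fail/out derivation:
  n1('d'): parent n0 fail=0; on 'd' 0 → fail=0;  out ∅∪∅=∅
  n6('a'): parent n0 fail=0; on 'a' 0 → fail=0;  out ∅∪∅=∅
  n16('b'): parent n0 fail=0; on 'b' 0 → fail=0;  out ∅∪∅=∅
  n25('c'): parent n0 fail=0; on 'c' 0 → fail=0;  out ∅∪∅=∅
  n2('db'): parent n1 fail=0; on 'b' 0 → fail=16;  out ∅∪∅=∅
  n7('ac'): parent n6 fail=0; on 'c' 0 → fail=25;  out ∅∪∅=∅
  n10('dc'): parent n1 fail=0; on 'c' 0 → fail=25;  out ∅∪∅=∅
  n17('bc'): parent n16 fail=0; on 'c' 0 → fail=25;  out {4}∪∅={4}
  n18('bb'): parent n16 fail=0; on 'b' 0 → fail=16;  out ∅∪∅=∅
  n20('ab'): parent n6 fail=0; on 'b' 0 → fail=16;  out ∅∪∅=∅
  n26('cc'): parent n25 fail=0; on 'c' 0 → fail=25;  out ∅∪∅=∅
  n3('dbd'): parent n2 fail=16; on 'd' 16→0 → fail=1;  out ∅∪∅=∅
  n8('acb'): parent n7 fail=25; on 'b' 25→0 → fail=16;  out ∅∪∅=∅
  n11('dcc'): parent n10 fail=25; on 'c' 25 → fail=26;  out ∅∪∅=∅
  n15('acc'): parent n7 fail=25; on 'c' 25 → fail=26;  out {3}∪∅={3}
  n19('bbd'): parent n18 fail=16; on 'd' 16→0 → fail=1;  out {5}∪∅={5}
  n21('abb'): parent n20 fail=16; on 'b' 16 → fail=18;  out ∅∪∅=∅
  n27('ccb'): parent n26 fail=25; on 'b' 25→0 → fail=16;  out {7}∪∅={7}
  n4('dbdb'): parent n3 fail=1; on 'b' 1 → fail=2;  out ∅∪∅=∅
  n9('acbb'): parent n8 fail=16; on 'b' 16 → fail=18;  out {1}∪∅={1}
  n12('dccc'): parent n11 fail=26; on 'c' 26→25 → fail=26;  out ∅∪∅=∅
  n22('abbd'): parent n21 fail=18; on 'd' 18 → fail=19;  out ∅∪{5}={5}
  n5('dbdbc'): parent n4 fail=2; on 'c' 2→16 → fail=17;  out {0}∪{4}={0,4}
  n13('dcccb'): parent n12 fail=26; on 'b' 26 → fail=27;  out ∅∪{7}={7}
  n23('abbdb'): parent n22 fail=19; on 'b' 19→1 → fail=2;  out ∅∪∅=∅
  n14('dcccba'): parent n13 fail=27; on 'a' 27→16→0 → fail=6;  out {2}∪∅={2}
  n24('abbdbb'): parent n23 fail=2; on 'b' 2→16 → fail=18;  out {6}∪∅={6}

Run:
i=0 'a': node 0→6
i=1 'a': node 6→6 (via fail)
i=2 'c': node 6→7
i=3 'b': node 7→8
i=4 'b': node 8→9  → match P1@[1:4]
i=5 'd': node 9→19 (via fail)  → match P5@[3:5]
i=6 'c': node 19→10 (via fail)
i=7 'd': node 10→1 (via fail)
i=8 'c': node 1→10
i=9 'c': node 10→11
i=10 'c': node 11→12
i=11 'b': node 12→13  → match P7@[9:11]
i=12 'a': node 13→14  → match P2@[7:12]
i=13 'b': node 14→20 (via fail)
i=14 'b': node 20→21
i=15 'd': node 21→22  → match P5@[13:15]
i=16 'c': node 22→10 (via fail)
i=17 'a': node 10→6 (via fail)
i=18 'b': node 6→20
i=19 'a': node 20→6 (via fail)
i=20 'c': node 6→7
i=21 'c': node 7→15  → match P3@[19:21]
i=22 'b': node 15→27 (via fail)  → match P7@[20:22]
i=23 'b': node 27→18 (via fail)
i=24 'b': node 18→18 (via fail)
i=25 'd': node 18→19  → match P5@[23:25]
i=26 'c': node 19→10 (via fail)
i=27 'c': node 10→11
i=28 'c': node 11→12
i=29 'b': node 12→13  → match P7@[27:29]
i=30 'b': node 13→18 (via fail)
i=31 'c': node 18→17 (via fail)  → match P4@[30:31]
i=32 'a': node 17→6 (via fail)
i=33 'c': node 6→7
i=34 'c': node 7→15  → match P3@[32:34]
i=35 'b': node 15→27 (via fail)  → match P7@[33:35]
i=36 'a': node 27→6 (via fail)
i=37 'a': node 6→6 (via fail)
i=38 'c': node 6→7
i=39 'b': node 7→8
i=40 'b': node 8→9  → match P1@[37:40]
i=41 'b': node 9→18 (via fail)
i=42 'a': node 18→6 (via fail)
i=43 'a': node 6→6 (via fail)
i=44 'a': node 6→6 (via fail)
i=45 'a': node 6→6 (via fail)
i=46 'a': node 6→6 (via fail)
i=47 'b': node 6→20
i=48 'b': node 20→21
i=49 'd': node 21→22  → match P5@[47:49]
i=50 'b': node 22→23
i=51 'b': node 23→24  → match P6@[46:51]
i=52 'b': node 24→18 (via fail)
i=53 'a': node 18→6 (via fail)
i=54 'c': node 6→7
i=55 'c': node 7→15  → match P3@[53:55]
i=56 'd': node 15→1 (via fail)
i=57 'c': node 1→10
i=58 'b': node 10→16 (via fail)
i=59 'd': node 16→1 (via fail)
i=60 'b': node 1→2

Matches: [[4,1],[5,5],[11,7],[12,2],[15,5],[21,3],[22,7],[25,5],[29,7],[31,4],[34,3],[35,7],[40,1],[49,5],[51,6],[55,3]]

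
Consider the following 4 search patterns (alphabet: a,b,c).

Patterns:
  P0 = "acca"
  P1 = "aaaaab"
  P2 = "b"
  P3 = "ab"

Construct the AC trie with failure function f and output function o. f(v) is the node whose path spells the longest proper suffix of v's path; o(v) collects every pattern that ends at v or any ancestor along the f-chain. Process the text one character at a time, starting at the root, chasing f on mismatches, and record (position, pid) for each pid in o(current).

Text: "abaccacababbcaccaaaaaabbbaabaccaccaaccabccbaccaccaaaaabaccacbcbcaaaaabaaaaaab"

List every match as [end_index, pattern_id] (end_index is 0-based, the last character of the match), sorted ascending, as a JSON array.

Build:
Trie nodes:
  n0 'ε': a→1 b→10
  n1 'a': a→5 b→11 c→2
  n2 'ac': c→3
  n3 'acc': a→4
  n4 'acca': ·  ←P0
  n5 'aa': a→6
  n6 'aaa': a→7
  n7 'aaaa': a→8
  n8 'aaaaa': b→9
  n9 'aaaaab': ·  ←P1
  n10 'b': ·  ←P2
  n11 'ab': ·  ←P3

Failure links (BFS by depth):
  fail(1) 'a': from fail(0)=0 chase 'a': 0 ⇒ 0;  out=∅∪out(0)=∅
  fail(10) 'b': from fail(0)=0 chase 'b': 0 ⇒ 0;  out={2}∪out(0)={2}
  fail(2) 'ac': from fail(1)=0 chase 'c': 0 ⇒ 0;  out=∅∪out(0)=∅
  fail(5) 'aa': from fail(1)=0 chase 'a': 0 ⇒ 1;  out=∅∪out(1)=∅
  fail(11) 'ab': from fail(1)=0 chase 'b': 0 ⇒ 10;  out={3}∪out(10)={2,3}
  fail(3) 'acc': from fail(2)=0 chase 'c': 0 ⇒ 0;  out=∅∪out(0)=∅
  fail(6) 'aaa': from fail(5)=1 chase 'a': 1 ⇒ 5;  out=∅∪out(5)=∅
  fail(4) 'acca': from fail(3)=0 chase 'a': 0 ⇒ 1;  out={0}∪out(1)={0}
  fail(7) 'aaaa': from fail(6)=5 chase 'a': 5 ⇒ 6;  out=∅∪out(6)=∅
  fail(8) 'aaaaa': from fail(7)=6 chase 'a': 6 ⇒ 7;  out=∅∪out(7)=∅
  fail(9) 'aaaaab': from fail(8)=7 chase 'b': 7→6→5→1 ⇒ 11;  out={1}∪out(11)={1,2,3}

Run:
[0] read 'a'  n0⇒n1
[1] read 'b'  n1⇒n11  ** P2@[1:1],P3@[0:1]
[2] read 'a'  n11⇒n1 (fail-walked)
[3] read 'c'  n1⇒n2
[4] read 'c'  n2⇒n3
[5] read 'a'  n3⇒n4  ** P0@[2:5]
[6] read 'c'  n4⇒n2 (fail-walked)
[7] read 'a'  n2⇒n1 (fail-walked)
[8] read 'b'  n1⇒n11  ** P2@[8:8],P3@[7:8]
[9] read 'a'  n11⇒n1 (fail-walked)
[10] read 'b'  n1⇒n11  ** P2@[10:10],P3@[9:10]
[11] read 'b'  n11⇒n10 (fail-walked)  ** P2@[11:11]
[12] read 'c'  n10⇒n0 (fail-walked)
[13] read 'a'  n0⇒n1
[14] read 'c'  n1⇒n2
[15] read 'c'  n2⇒n3
[16] read 'a'  n3⇒n4  ** P0@[13:16]
[17] read 'a'  n4⇒n5 (fail-walked)
[18] read 'a'  n5⇒n6
[19] read 'a'  n6⇒n7
[20] read 'a'  n7⇒n8
[21] read 'a'  n8⇒n8 (fail-walked)
[22] read 'b'  n8⇒n9  ** P1@[17:22],P2@[22:22],P3@[21:22]
[23] read 'b'  n9⇒n10 (fail-walked)  ** P2@[23:23]
[24] read 'b'  n10⇒n10 (fail-walked)  ** P2@[24:24]
[25] read 'a'  n10⇒n1 (fail-walked)
[26] read 'a'  n1⇒n5
[27] read 'b'  n5⇒n11 (fail-walked)  ** P2@[27:27],P3@[26:27]
[28] read 'a'  n11⇒n1 (fail-walked)
[29] read 'c'  n1⇒n2
[30] read 'c'  n2⇒n3
[31] read 'a'  n3⇒n4  ** P0@[28:31]
[32] read 'c'  n4⇒n2 (fail-walked)
[33] read 'c'  n2⇒n3
[34] read 'a'  n3⇒n4  ** P0@[31:34]
[35] read 'a'  n4⇒n5 (fail-walked)
[36] read 'c'  n5⇒n2 (fail-walked)
[37] read 'c'  n2⇒n3
[38] read 'a'  n3⇒n4  ** P0@[35:38]
[39] read 'b'  n4⇒n11 (fail-walked)  ** P2@[39:39],P3@[38:39]
[40] read 'c'  n11⇒n0 (fail-walked)
[41] read 'c'  n0⇒n0
[42] read 'b'  n0⇒n10  ** P2@[42:42]
[43] read 'a'  n10⇒n1 (fail-walked)
[44] read 'c'  n1⇒n2
[45] read 'c'  n2⇒n3
[46] read 'a'  n3⇒n4  ** P0@[43:46]
[47] read 'c'  n4⇒n2 (fail-walked)
[48] read 'c'  n2⇒n3
[49] read 'a'  n3⇒n4  ** P0@[46:49]
[50] read 'a'  n4⇒n5 (fail-walked)
[51] read 'a'  n5⇒n6
[52] read 'a'  n6⇒n7
[53] read 'a'  n7⇒n8
[54] read 'b'  n8⇒n9  ** P1@[49:54],P2@[54:54],P3@[53:54]
[55] read 'a'  n9⇒n1 (fail-walked)
[56] read 'c'  n1⇒n2
[57] read 'c'  n2⇒n3
[58] read 'a'  n3⇒n4  ** P0@[55:58]
[59] read 'c'  n4⇒n2 (fail-walked)
[60] read 'b'  n2⇒n10 (fail-walked)  ** P2@[60:60]
[61] read 'c'  n10⇒n0 (fail-walked)
[62] read 'b'  n0⇒n10  ** P2@[62:62]
[63] read 'c'  n10⇒n0 (fail-walked)
[64] read 'a'  n0⇒n1
[65] read 'a'  n1⇒n5
[66] read 'a'  n5⇒n6
[67] read 'a'  n6⇒n7
[68] read 'a'  n7⇒n8
[69] read 'b'  n8⇒n9  ** P1@[64:69],P2@[69:69],P3@[68:69]
[70] read 'a'  n9⇒n1 (fail-walked)
[71] read 'a'  n1⇒n5
[72] read 'a'  n5⇒n6
[73] read 'a'  n6⇒n7
[74] read 'a'  n7⇒n8
[75] read 'a'  n8⇒n8 (fail-walked)
[76] read 'b'  n8⇒n9  ** P1@[71:76],P2@[76:76],P3@[75:76]

Result: [[1,2],[1,3],[5,0],[8,2],[8,3],[10,2],[10,3],[11,2],[16,0],[22,1],[22,2],[22,3],[23,2],[24,2],[27,2],[27,3],[31,0],[34,0],[38,0],[39,2],[39,3],[42,2],[46,0],[49,0],[54,1],[54,2],[54,3],[58,0],[60,2],[62,2],[69,1],[69,2],[69,3],[76,1],[76,2],[76,3]]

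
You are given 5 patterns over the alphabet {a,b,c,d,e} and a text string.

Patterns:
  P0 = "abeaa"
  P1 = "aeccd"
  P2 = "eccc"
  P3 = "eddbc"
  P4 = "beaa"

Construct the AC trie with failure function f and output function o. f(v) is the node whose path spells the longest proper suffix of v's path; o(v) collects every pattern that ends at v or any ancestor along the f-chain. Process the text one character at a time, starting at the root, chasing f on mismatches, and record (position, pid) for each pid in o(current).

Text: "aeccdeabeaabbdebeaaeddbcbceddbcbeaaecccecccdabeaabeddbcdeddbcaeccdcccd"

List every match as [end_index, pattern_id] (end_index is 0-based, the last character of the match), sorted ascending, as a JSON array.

Build automaton:
Trie (insert patterns):
  0='ε' goto a→1 b→18 e→10
  1='a' goto b→2 e→6
  2='ab' goto e→3
  3='abe' goto a→4
  4='abea' goto a→5
  5='abeaa' goto ·  ←P0
  6='ae' goto c→7
  7='aec' goto c→8
  8='aecc' goto d→9
  9='aeccd' goto ·  ←P1
  10='e' goto c→11 d→14
  11='ec' goto c→12
  12='ecc' goto c→13
  13='eccc' goto ·  ←P2
  14='ed' goto d→15
  15='edd' goto b→16
  16='eddb' goto c→17
  17='eddbc' goto ·  ←P3
  18='b' goto e→19
  19='be' goto a→20
  20='bea' goto a→21
  21='beaa' goto ·  ←P4

BFS fail/out derivation:
  fail(1) 'a': from fail(0)=0 chase 'a': 0 ⇒ 0;  out=∅∪out(0)=∅
  fail(10) 'e': from fail(0)=0 chase 'e': 0 ⇒ 0;  out=∅∪out(0)=∅
  fail(18) 'b': from fail(0)=0 chase 'b': 0 ⇒ 0;  out=∅∪out(0)=∅
  fail(2) 'ab': from fail(1)=0 chase 'b': 0 ⇒ 18;  out=∅∪out(18)=∅
  fail(6) 'ae': from fail(1)=0 chase 'e': 0 ⇒ 10;  out=∅∪out(10)=∅
  fail(11) 'ec': from fail(10)=0 chase 'c': 0 ⇒ 0;  out=∅∪out(0)=∅
  fail(14) 'ed': from fail(10)=0 chase 'd': 0 ⇒ 0;  out=∅∪out(0)=∅
  fail(19) 'be': from fail(18)=0 chase 'e': 0 ⇒ 10;  out=∅∪out(10)=∅
  fail(3) 'abe': from fail(2)=18 chase 'e': 18 ⇒ 19;  out=∅∪out(19)=∅
  fail(7) 'aec': from fail(6)=10 chase 'c': 10 ⇒ 11;  out=∅∪out(11)=∅
  fail(12) 'ecc': from fail(11)=0 chase 'c': 0 ⇒ 0;  out=∅∪out(0)=∅
  fail(15) 'edd': from fail(14)=0 chase 'd': 0 ⇒ 0;  out=∅∪out(0)=∅
  fail(20) 'bea': from fail(19)=10 chase 'a': 10→0 ⇒ 1;  out=∅∪out(1)=∅
  fail(4) 'abea': from fail(3)=19 chase 'a': 19 ⇒ 20;  out=∅∪out(20)=∅
  fail(8) 'aecc': from fail(7)=11 chase 'c': 11 ⇒ 12;  out=∅∪out(12)=∅
  fail(13) 'eccc': from fail(12)=0 chase 'c': 0 ⇒ 0;  out={2}∪out(0)={2}
  fail(16) 'eddb': from fail(15)=0 chase 'b': 0 ⇒ 18;  out=∅∪out(18)=∅
  fail(21) 'beaa': from fail(20)=1 chase 'a': 1→0 ⇒ 1;  out={4}∪out(1)={4}
  fail(5) 'abeaa': from fail(4)=20 chase 'a': 20 ⇒ 21;  out={0}∪out(21)={0,4}
  fail(9) 'aeccd': from fail(8)=12 chase 'd': 12→0 ⇒ 0;  out={1}∪out(0)={1}
  fail(17) 'eddbc': from fail(16)=18 chase 'c': 18→0 ⇒ 0;  out={3}∪out(0)={3}

Run:
i=0 'a': node 0→1
i=1 'e': node 1→6
i=2 'c': node 6→7
i=3 'c': node 7→8
i=4 'd': node 8→9  → match P1@[0:4]
i=5 'e': node 9→10 (via fail)
i=6 'a': node 10→1 (via fail)
i=7 'b': node 1→2
i=8 'e': node 2→3
i=9 'a': node 3→4
i=10 'a': node 4→5  → match P0@[6:10],P4@[7:10]
i=11 'b': node 5→2 (via fail)
i=12 'b': node 2→18 (via fail)
i=13 'd': node 18→0 (via fail)
i=14 'e': node 0→10
i=15 'b': node 10→18 (via fail)
i=16 'e': node 18→19
i=17 'a': node 19→20
i=18 'a': node 20→21  → match P4@[15:18]
i=19 'e': node 21→6 (via fail)
i=20 'd': node 6→14 (via fail)
i=21 'd': node 14→15
i=22 'b': node 15→16
i=23 'c': node 16→17  → match P3@[19:23]
i=24 'b': node 17→18 (via fail)
i=25 'c': node 18→0 (via fail)
i=26 'e': node 0→10
i=27 'd': node 10→14
i=28 'd': node 14→15
i=29 'b': node 15→16
i=30 'c': node 16→17  → match P3@[26:30]
i=31 'b': node 17→18 (via fail)
i=32 'e': node 18→19
i=33 'a': node 19→20
i=34 'a': node 20→21  → match P4@[31:34]
i=35 'e': node 21→6 (via fail)
i=36 'c': node 6→7
i=37 'c': node 7→8
i=38 'c': node 8→13 (via fail)  → match P2@[35:38]
i=39 'e': node 13→10 (via fail)
i=40 'c': node 10→11
i=41 'c': node 11→12
i=42 'c': node 12→13  → match P2@[39:42]
i=43 'd': node 13→0 (via fail)
i=44 'a': node 0→1
i=45 'b': node 1→2
i=46 'e': node 2→3
i=47 'a': node 3→4
i=48 'a': node 4→5  → match P0@[44:48],P4@[45:48]
i=49 'b': node 5→2 (via fail)
i=50 'e': node 2→3
i=51 'd': node 3→14 (via fail)
i=52 'd': node 14→15
i=53 'b': node 15→16
i=54 'c': node 16→17  → match P3@[50:54]
i=55 'd': node 17→0 (via fail)
i=56 'e': node 0→10
i=57 'd': node 10→14
i=58 'd': node 14→15
i=59 'b': node 15→16
i=60 'c': node 16→17  → match P3@[56:60]
i=61 'a': node 17→1 (via fail)
i=62 'e': node 1→6
i=63 'c': node 6→7
i=64 'c': node 7→8
i=65 'd': node 8→9  → match P1@[61:65]
i=66 'c': node 9→0 (via fail)
i=67 'c': node 0→0
i=68 'c': node 0→0
i=69 'd': node 0→0

All matches (sorted): [[4,1],[10,0],[10,4],[18,4],[23,3],[30,3],[34,4],[38,2],[42,2],[48,0],[48,4],[54,3],[60,3],[65,1]]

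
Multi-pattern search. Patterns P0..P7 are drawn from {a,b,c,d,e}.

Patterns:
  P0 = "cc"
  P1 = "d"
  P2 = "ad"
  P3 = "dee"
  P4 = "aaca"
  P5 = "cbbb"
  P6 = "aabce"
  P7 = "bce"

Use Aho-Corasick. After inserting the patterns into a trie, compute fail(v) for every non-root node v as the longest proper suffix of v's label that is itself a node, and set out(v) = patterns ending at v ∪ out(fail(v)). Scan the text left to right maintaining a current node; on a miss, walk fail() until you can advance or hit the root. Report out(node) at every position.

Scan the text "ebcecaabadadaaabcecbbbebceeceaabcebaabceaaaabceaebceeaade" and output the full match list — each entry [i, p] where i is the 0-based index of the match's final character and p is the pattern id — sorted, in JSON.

Build:
Trie nodes:
  n0 'ε': a→4 b→17 c→1 d→3
  n1 'c': b→11 c→2
  n2 'cc': ·  [P0 ends]
  n3 'd': e→6  [P1 ends]
  n4 'a': a→8 d→5
  n5 'ad': ·  [P2 ends]
  n6 'de': e→7
  n7 'dee': ·  [P3 ends]
  n8 'aa': b→14 c→9
  n9 'aac': a→10
  n10 'aaca': ·  [P4 ends]
  n11 'cb': b→12
  n12 'cbb': b→13
  n13 'cbbb': ·  [P5 ends]
  n14 'aab': c→15
  n15 'aabc': e→16
  n16 'aabce': ·  [P6 ends]
  n17 'b': c→18
  n18 'bc': e→19
  n19 'bce': ·  [P7 ends]

BFS fail/out derivation:
  fail(1) 'c': from fail(0)=0 chase 'c': 0 ⇒ 0;  out=∅∪out(0)=∅
  fail(3) 'd': from fail(0)=0 chase 'd': 0 ⇒ 0;  out={1}∪out(0)={1}
  fail(4) 'a': from fail(0)=0 chase 'a': 0 ⇒ 0;  out=∅∪out(0)=∅
  fail(17) 'b': from fail(0)=0 chase 'b': 0 ⇒ 0;  out=∅∪out(0)=∅
  fail(2) 'cc': from fail(1)=0 chase 'c': 0 ⇒ 1;  out={0}∪out(1)={0}
  fail(5) 'ad': from fail(4)=0 chase 'd': 0 ⇒ 3;  out={2}∪out(3)={1,2}
  fail(6) 'de': from fail(3)=0 chase 'e': 0 ⇒ 0;  out=∅∪out(0)=∅
  fail(8) 'aa': from fail(4)=0 chase 'a': 0 ⇒ 4;  out=∅∪out(4)=∅
  fail(11) 'cb': from fail(1)=0 chase 'b': 0 ⇒ 17;  out=∅∪out(17)=∅
  fail(18) 'bc': from fail(17)=0 chase 'c': 0 ⇒ 1;  out=∅∪out(1)=∅
  fail(7) 'dee': from fail(6)=0 chase 'e': 0 ⇒ 0;  out={3}∪out(0)={3}
  fail(9) 'aac': from fail(8)=4 chase 'c': 4→0 ⇒ 1;  out=∅∪out(1)=∅
  fail(12) 'cbb': from fail(11)=17 chase 'b': 17→0 ⇒ 17;  out=∅∪out(17)=∅
  fail(14) 'aab': from fail(8)=4 chase 'b': 4→0 ⇒ 17;  out=∅∪out(17)=∅
  fail(19) 'bce': from fail(18)=1 chase 'e': 1→0 ⇒ 0;  out={7}∪out(0)={7}
  fail(10) 'aaca': from fail(9)=1 chase 'a': 1→0 ⇒ 4;  out={4}∪out(4)={4}
  fail(13) 'cbbb': from fail(12)=17 chase 'b': 17→0 ⇒ 17;  out={5}∪out(17)={5}
  fail(15) 'aabc': from fail(14)=17 chase 'c': 17 ⇒ 18;  out=∅∪out(18)=∅
  fail(16) 'aabce': from fail(15)=18 chase 'e': 18 ⇒ 19;  out={6}∪out(19)={6,7}

Text stream:
pos 0 'e': at 0
pos 1 'b': at 17
pos 2 'c': at 18
pos 3 'e': at 19  emit P7@[1:3]
pos 4 'c': at 1 (fail-walked)
pos 5 'a': at 4 (fail-walked)
pos 6 'a': at 8
pos 7 'b': at 14
pos 8 'a': at 4 (fail-walked)
pos 9 'd': at 5  emit P1@[9:9],P2@[8:9]
pos 10 'a': at 4 (fail-walked)
pos 11 'd': at 5  emit P1@[11:11],P2@[10:11]
pos 12 'a': at 4 (fail-walked)
pos 13 'a': at 8
pos 14 'a': at 8 (fail-walked)
pos 15 'b': at 14
pos 16 'c': at 15
pos 17 'e': at 16  emit P6@[13:17],P7@[15:17]
pos 18 'c': at 1 (fail-walked)
pos 19 'b': at 11
pos 20 'b': at 12
pos 21 'b': at 13  emit P5@[18:21]
pos 22 'e': at 0 (fail-walked)
pos 23 'b': at 17
pos 24 'c': at 18
pos 25 'e': at 19  emit P7@[23:25]
pos 26 'e': at 0 (fail-walked)
pos 27 'c': at 1
pos 28 'e': at 0 (fail-walked)
pos 29 'a': at 4
pos 30 'a': at 8
pos 31 'b': at 14
pos 32 'c': at 15
pos 33 'e': at 16  emit P6@[29:33],P7@[31:33]
pos 34 'b': at 17 (fail-walked)
pos 35 'a': at 4 (fail-walked)
pos 36 'a': at 8
pos 37 'b': at 14
pos 38 'c': at 15
pos 39 'e': at 16  emit P6@[35:39],P7@[37:39]
pos 40 'a': at 4 (fail-walked)
pos 41 'a': at 8
pos 42 'a': at 8 (fail-walked)
pos 43 'a': at 8 (fail-walked)
pos 44 'b': at 14
pos 45 'c': at 15
pos 46 'e': at 16  emit P6@[42:46],P7@[44:46]
pos 47 'a': at 4 (fail-walked)
pos 48 'e': at 0 (fail-walked)
pos 49 'b': at 17
pos 50 'c': at 18
pos 51 'e': at 19  emit P7@[49:51]
pos 52 'e': at 0 (fail-walked)
pos 53 'a': at 4
pos 54 'a': at 8
pos 55 'd': at 5 (fail-walked)  emit P1@[55:55],P2@[54:55]
pos 56 'e': at 6 (fail-walked)

All matches (sorted): [[3,7],[9,1],[9,2],[11,1],[11,2],[17,6],[17,7],[21,5],[25,7],[33,6],[33,7],[39,6],[39,7],[46,6],[46,7],[51,7],[55,1],[55,2]]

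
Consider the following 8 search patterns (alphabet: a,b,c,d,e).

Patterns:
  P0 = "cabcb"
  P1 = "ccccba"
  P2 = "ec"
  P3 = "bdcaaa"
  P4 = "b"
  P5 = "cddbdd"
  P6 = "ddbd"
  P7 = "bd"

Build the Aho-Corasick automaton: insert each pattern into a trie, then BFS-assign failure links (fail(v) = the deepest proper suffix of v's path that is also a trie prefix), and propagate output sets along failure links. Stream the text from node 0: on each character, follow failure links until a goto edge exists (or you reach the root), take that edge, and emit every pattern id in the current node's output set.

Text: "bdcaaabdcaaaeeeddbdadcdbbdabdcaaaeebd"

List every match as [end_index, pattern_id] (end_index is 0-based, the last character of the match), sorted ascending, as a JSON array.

Construct AC machine:
Trie nodes:
  n0 'ε': b→13 c→1 d→24 e→11
  n1 'c': a→2 c→6 d→19
  n2 'ca': b→3
  n3 'cab': c→4
  n4 'cabc': b→5
  n5 'cabcb': ·  ←P0
  n6 'cc': c→7
  n7 'ccc': c→8
  n8 'cccc': b→9
  n9 'ccccb': a→10
  n10 'ccccba': ·  ←P1
  n11 'e': c→12
  n12 'ec': ·  ←P2
  n13 'b': d→14  ←P4
  n14 'bd': c→15  ←P7
  n15 'bdc': a→16
  n16 'bdca': a→17
  n17 'bdcaa': a→18
  n18 'bdcaaa': ·  ←P3
  n19 'cd': d→20
  n20 'cdd': b→21
  n21 'cddb': d→22
  n22 'cddbd': d→23
  n23 'cddbdd': ·  ←P5
  n24 'd': d→25
  n25 'dd': b→26
  n26 'ddb': d→27
  n27 'ddbd': ·  ←P6

BFS fail/out derivation:
  fail(1) 'c': from fail(0)=0 chase 'c': 0 ⇒ 0;  out=∅∪out(0)=∅
  fail(11) 'e': from fail(0)=0 chase 'e': 0 ⇒ 0;  out=∅∪out(0)=∅
  fail(13) 'b': from fail(0)=0 chase 'b': 0 ⇒ 0;  out={4}∪out(0)={4}
  fail(24) 'd': from fail(0)=0 chase 'd': 0 ⇒ 0;  out=∅∪out(0)=∅
  fail(2) 'ca': from fail(1)=0 chase 'a': 0 ⇒ 0;  out=∅∪out(0)=∅
  fail(6) 'cc': from fail(1)=0 chase 'c': 0 ⇒ 1;  out=∅∪out(1)=∅
  fail(12) 'ec': from fail(11)=0 chase 'c': 0 ⇒ 1;  out={2}∪out(1)={2}
  fail(14) 'bd': from fail(13)=0 chase 'd': 0 ⇒ 24;  out={7}∪out(24)={7}
  fail(19) 'cd': from fail(1)=0 chase 'd': 0 ⇒ 24;  out=∅∪out(24)=∅
  fail(25) 'dd': from fail(24)=0 chase 'd': 0 ⇒ 24;  out=∅∪out(24)=∅
  fail(3) 'cab': from fail(2)=0 chase 'b': 0 ⇒ 13;  out=∅∪out(13)={4}
  fail(7) 'ccc': from fail(6)=1 chase 'c': 1 ⇒ 6;  out=∅∪out(6)=∅
  fail(15) 'bdc': from fail(14)=24 chase 'c': 24→0 ⇒ 1;  out=∅∪out(1)=∅
  fail(20) 'cdd': from fail(19)=24 chase 'd': 24 ⇒ 25;  out=∅∪out(25)=∅
  fail(26) 'ddb': from fail(25)=24 chase 'b': 24→0 ⇒ 13;  out=∅∪out(13)={4}
  fail(4) 'cabc': from fail(3)=13 chase 'c': 13→0 ⇒ 1;  out=∅∪out(1)=∅
  fail(8) 'cccc': from fail(7)=6 chase 'c': 6 ⇒ 7;  out=∅∪out(7)=∅
  fail(16) 'bdca': from fail(15)=1 chase 'a': 1 ⇒ 2;  out=∅∪out(2)=∅
  fail(21) 'cddb': from fail(20)=25 chase 'b': 25 ⇒ 26;  out=∅∪out(26)={4}
  fail(27) 'ddbd': from fail(26)=13 chase 'd': 13 ⇒ 14;  out={6}∪out(14)={6,7}
  fail(5) 'cabcb': from fail(4)=1 chase 'b': 1→0 ⇒ 13;  out={0}∪out(13)={0,4}
  fail(9) 'ccccb': from fail(8)=7 chase 'b': 7→6→1→0 ⇒ 13;  out=∅∪out(13)={4}
  fail(17) 'bdcaa': from fail(16)=2 chase 'a': 2→0 ⇒ 0;  out=∅∪out(0)=∅
  fail(22) 'cddbd': from fail(21)=26 chase 'd': 26 ⇒ 27;  out=∅∪out(27)={6,7}
  fail(10) 'ccccba': from fail(9)=13 chase 'a': 13→0 ⇒ 0;  out={1}∪out(0)={1}
  fail(18) 'bdcaaa': from fail(17)=0 chase 'a': 0 ⇒ 0;  out={3}∪out(0)={3}
  fail(23) 'cddbdd': from fail(22)=27 chase 'd': 27→14→24 ⇒ 25;  out={5}∪out(25)={5}

Text stream:
pos 0 'b': at 13  emit P4@[0:0]
pos 1 'd': at 14  emit P7@[0:1]
pos 2 'c': at 15
pos 3 'a': at 16
pos 4 'a': at 17
pos 5 'a': at 18  emit P3@[0:5]
pos 6 'b': at 13 ·f  emit P4@[6:6]
pos 7 'd': at 14  emit P7@[6:7]
pos 8 'c': at 15
pos 9 'a': at 16
pos 10 'a': at 17
pos 11 'a': at 18  emit P3@[6:11]
pos 12 'e': at 11 ·f
pos 13 'e': at 11 ·f
pos 14 'e': at 11 ·f
pos 15 'd': at 24 ·f
pos 16 'd': at 25
pos 17 'b': at 26  emit P4@[17:17]
pos 18 'd': at 27  emit P6@[15:18],P7@[17:18]
pos 19 'a': at 0 ·f
pos 20 'd': at 24
pos 21 'c': at 1 ·f
pos 22 'd': at 19
pos 23 'b': at 13 ·f  emit P4@[23:23]
pos 24 'b': at 13 ·f  emit P4@[24:24]
pos 25 'd': at 14  emit P7@[24:25]
pos 26 'a': at 0 ·f
pos 27 'b': at 13  emit P4@[27:27]
pos 28 'd': at 14  emit P7@[27:28]
pos 29 'c': at 15
pos 30 'a': at 16
pos 31 'a': at 17
pos 32 'a': at 18  emit P3@[27:32]
pos 33 'e': at 11 ·f
pos 34 'e': at 11 ·f
pos 35 'b': at 13 ·f  emit P4@[35:35]
pos 36 'd': at 14  emit P7@[35:36]

Result: [[0,4],[1,7],[5,3],[6,4],[7,7],[11,3],[17,4],[18,6],[18,7],[23,4],[24,4],[25,7],[27,4],[28,7],[32,3],[35,4],[36,7]]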